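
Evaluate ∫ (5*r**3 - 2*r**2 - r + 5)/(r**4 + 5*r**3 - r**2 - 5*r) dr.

Factor the denominator: r*(r - 1)*(r + 1)*(r + 5).
Partial-fraction decomposition: 133/(24*(r + 5)) - 1/(8*(r + 1)) + 7/(12*(r - 1)) - 1/r.
Integrate each term: A/(r−a) contributes A·log|r−a|.

-log(r) + 7*log(r - 1)/12 - log(r + 1)/8 + 133*log(r + 5)/24 + C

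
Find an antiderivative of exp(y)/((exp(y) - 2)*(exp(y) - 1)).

Let u = e^y, du = e^y dy.
The integral becomes ∫ du/((u-2)(u-1)); decompose into partial fractions.

log(exp(y) - 2) - log(exp(y) - 1) + C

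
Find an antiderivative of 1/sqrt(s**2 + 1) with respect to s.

log(s + sqrt(s**2 + 1)) + C

Substitute s = tan(θ), so ds = sec(θ)^2 dθ and the radical becomes sqrt(s**2 + 1) = sec(θ) by the Pythagorean identity.
Integrate the resulting trig expression in θ, then back-substitute tan(θ) = s, sec(θ) = sqrt(s**2 + 1) (absorbing any constant into C).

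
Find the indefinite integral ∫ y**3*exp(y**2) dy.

Let u = y², du = 2y dy; rewrite as (1/2)∫ u^1·exp(1u) du.
Now integrate by parts 1 time.

(y**2 - 1)*exp(y**2)/2 + C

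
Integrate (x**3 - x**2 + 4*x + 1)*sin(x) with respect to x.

Use integration by parts with u = x**3 - x**2 + 4*x + 1, dv = sin(x) dx, so v = -cos(x).
Apply parts 3 times (tabular method): alternate signs, differentiate u down to 0, integrate dv up.

-x**3*cos(x) + 3*x**2*sin(x) + x**2*cos(x) - 2*x*sin(x) + 2*x*cos(x) - 2*sin(x) - 3*cos(x) + C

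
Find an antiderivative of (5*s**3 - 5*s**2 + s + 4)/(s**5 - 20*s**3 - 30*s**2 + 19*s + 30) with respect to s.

Factor the denominator: (s - 5)*(s - 1)*(s + 1)*(s + 2)*(s + 3).
Partial-fraction decomposition: -179/(64*(s + 3)) + 58/(21*(s + 2)) - 7/(24*(s + 1)) - 5/(96*(s - 1)) + 509/(1344*(s - 5)).
Integrate each term: A/(s−a) contributes A·log|s−a|.

509*log(s - 5)/1344 - 5*log(s - 1)/96 - 7*log(s + 1)/24 + 58*log(s + 2)/21 - 179*log(s + 3)/64 + C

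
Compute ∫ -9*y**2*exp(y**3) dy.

-3*exp(y**3) + C

Let u = y**3, so du = (3*y**2) dy.
Rewriting, the integral becomes -3·∫ e^u du = -3·e^u.
Substituting back, u = y**3.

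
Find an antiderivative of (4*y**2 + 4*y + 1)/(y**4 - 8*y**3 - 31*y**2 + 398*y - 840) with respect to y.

Factor the denominator: (y - 6)*(y - 5)*(y - 4)*(y + 7).
Partial-fraction decomposition: -13/(132*(y + 7)) + 81/(22*(y - 4)) - 121/(12*(y - 5)) + 13/(2*(y - 6)).
Integrate each term: A/(y−a) contributes A·log|y−a|.

13*log(y - 6)/2 - 121*log(y - 5)/12 + 81*log(y - 4)/22 - 13*log(y + 7)/132 + C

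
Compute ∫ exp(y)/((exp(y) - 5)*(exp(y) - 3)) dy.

log(exp(y) - 5)/2 - log(exp(y) - 3)/2 + C

Let u = e^y, du = e^y dy.
The integral becomes ∫ du/((u-5)(u-3)); decompose into partial fractions.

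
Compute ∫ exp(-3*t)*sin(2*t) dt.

-3*exp(-3*t)*sin(2*t)/13 - 2*exp(-3*t)*cos(2*t)/13 + C

Let I denote the integral. Integrate by parts with u = sin(2*t), dv = exp(-3*t) dt, so v = -exp(-3*t)/3: I = -exp(-3*t)*sin(2*t)/3 + (2/3)·∫ exp(-3*t)*cos(2*t) dt.
Apply parts again with u = cos(2*t), dv = exp(-3*t) dt: ∫ exp(-3*t)*cos(2*t) dt = -exp(-3*t)*cos(2*t)/3 − (2/3)·I. Substituting back brings back I: I = -exp(-3*t)*sin(2*t)/3 - 2*exp(-3*t)*cos(2*t)/9 − (4/9)·I.
Solving for I: (1 + 4/9)·I equals the remaining terms, so I = (9/13)·(-exp(-3*t)*sin(2*t)/3 - 2*exp(-3*t)*cos(2*t)/9).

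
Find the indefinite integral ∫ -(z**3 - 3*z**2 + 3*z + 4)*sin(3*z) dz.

z**3*cos(3*z)/3 - z**2*sin(3*z)/3 - z**2*cos(3*z) + 2*z*sin(3*z)/3 + 7*z*cos(3*z)/9 - 7*sin(3*z)/27 + 14*cos(3*z)/9 + C

Use integration by parts with u = z**3 - 3*z**2 + 3*z + 4, dv = -sin(3*z) dz, so v = cos(3*z)/3.
Apply parts 3 times (tabular method): alternate signs, differentiate u down to 0, integrate dv up.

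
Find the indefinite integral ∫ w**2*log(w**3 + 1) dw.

w**3*log(w**3 + 1)/3 - w**3/3 + log(w**3 + 1)/3 + C

Let u = w**3 + 1, so du = (3*w**2) dw.
The integral becomes (1/3)·∫ log(u) du; integrate by parts with u′=log(u), dv′=du.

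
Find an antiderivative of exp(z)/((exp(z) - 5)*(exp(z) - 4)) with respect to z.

log(exp(z) - 5) - log(exp(z) - 4) + C

Let u = e^z, du = e^z dz.
The integral becomes ∫ du/((u-4)(u-5)); decompose into partial fractions.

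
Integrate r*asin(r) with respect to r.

r**2*asin(r)/2 + r*sqrt(-r**2 + 1)/4 - asin(r)/4 + C

Use integration by parts with u = arcsin(r), dv = r dr.
Then du = 1/sqrt(-r**2 + 1) dr.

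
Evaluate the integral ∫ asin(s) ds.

s*asin(s) + sqrt(-s**2 + 1) + C

Use integration by parts with u = arcsin(s), dv = ds.
Then du = 1/sqrt(-s**2 + 1) ds.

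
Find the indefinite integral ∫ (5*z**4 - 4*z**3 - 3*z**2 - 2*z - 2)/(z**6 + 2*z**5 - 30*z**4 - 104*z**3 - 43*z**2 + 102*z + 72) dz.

Factor the denominator: (z - 6)*(z - 1)*(z + 1)**2*(z + 3)*(z + 4).
Partial-fraction decomposition: -83/(25*(z + 4)) + 245/(72*(z + 3)) - 17/(49*(z + 1)) + 1/(14*(z + 1)**2) + 3/(200*(z - 1)) + 2747/(11025*(z - 6)).
Integrate each term; A/(z−a) gives A·log|z−a|; A/(z−a)² gives −A/(z−a).

2747*log(z - 6)/11025 + 3*log(z - 1)/200 - 17*log(z + 1)/49 + 245*log(z + 3)/72 - 83*log(z + 4)/25 - 1/(14*z + 14) + C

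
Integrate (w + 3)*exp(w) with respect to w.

(w + 2)*exp(w) + C

Use integration by parts with u = w + 3, dv = exp(w) dw, so v = exp(w).
Apply parts 1 times (tabular method): alternate signs, differentiate u down to 0, integrate dv up.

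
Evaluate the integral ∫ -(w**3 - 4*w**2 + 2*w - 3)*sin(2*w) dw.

Use integration by parts with u = w**3 - 4*w**2 + 2*w - 3, dv = -sin(2*w) dw, so v = cos(2*w)/2.
Apply parts 3 times (tabular method): alternate signs, differentiate u down to 0, integrate dv up.

w**3*cos(2*w)/2 - 3*w**2*sin(2*w)/4 - 2*w**2*cos(2*w) + 2*w*sin(2*w) + w*cos(2*w)/4 - sin(2*w)/8 - cos(2*w)/2 + C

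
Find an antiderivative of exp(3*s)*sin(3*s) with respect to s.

exp(3*s)*sin(3*s)/6 - exp(3*s)*cos(3*s)/6 + C

Let I denote the integral. Integrate by parts with u = sin(3*s), dv = exp(3*s) ds, so v = exp(3*s)/3: I = exp(3*s)*sin(3*s)/3 − ∫ exp(3*s)*cos(3*s) ds.
Apply parts again with u = cos(3*s), dv = exp(3*s) ds: ∫ exp(3*s)*cos(3*s) ds = exp(3*s)*cos(3*s)/3 + I. Substituting back brings back I: I = exp(3*s)*sin(3*s)/3 - exp(3*s)*cos(3*s)/3 − I.
Solving for I: (1 + 1)·I equals the remaining terms, so I = (1/2)·(exp(3*s)*sin(3*s)/3 - exp(3*s)*cos(3*s)/3).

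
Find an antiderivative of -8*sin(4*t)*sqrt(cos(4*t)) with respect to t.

4*cos(4*t)**(3/2)/3 + C

Let u = cos(4*t), so du = (-4*sin(4*t)) dt.
Rewriting, the integral becomes 2·∫ √u du = 2·(2/3)u^(3/2).
Substituting back, u = cos(4*t).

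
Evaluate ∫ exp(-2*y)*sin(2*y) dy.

-exp(-2*y)*sin(2*y)/4 - exp(-2*y)*cos(2*y)/4 + C

Let I denote the integral. Integrate by parts with u = sin(2*y), dv = exp(-2*y) dy, so v = -exp(-2*y)/2: I = -exp(-2*y)*sin(2*y)/2 + ∫ exp(-2*y)*cos(2*y) dy.
Apply parts again with u = cos(2*y), dv = exp(-2*y) dy: ∫ exp(-2*y)*cos(2*y) dy = -exp(-2*y)*cos(2*y)/2 − I. Substituting back brings back I: I = -exp(-2*y)*sin(2*y)/2 - exp(-2*y)*cos(2*y)/2 − I.
Solving for I: (1 + 1)·I equals the remaining terms, so I = (1/2)·(-exp(-2*y)*sin(2*y)/2 - exp(-2*y)*cos(2*y)/2).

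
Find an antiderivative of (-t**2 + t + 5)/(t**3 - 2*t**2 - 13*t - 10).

Factor the denominator: (t - 5)*(t + 1)*(t + 2).
Partial-fraction decomposition: -1/(7*(t + 2)) - 1/(2*(t + 1)) - 5/(14*(t - 5)).
Integrate each term: A/(t−a) contributes A·log|t−a|.

-5*log(t - 5)/14 - log(t + 1)/2 - log(t + 2)/7 + C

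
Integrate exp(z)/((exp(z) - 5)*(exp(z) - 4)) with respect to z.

log(exp(z) - 5) - log(exp(z) - 4) + C

Let u = e^z, du = e^z dz.
The integral becomes ∫ du/((u-5)(u-4)); decompose into partial fractions.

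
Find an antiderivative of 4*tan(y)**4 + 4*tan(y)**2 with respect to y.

4*tan(y)**3/3 + C

Let u = tan(y), so du = (tan(y)**2 + 1) dy.
Rewriting, the integral becomes 4·∫ u^2 du = 4·u^3/3.
Substituting back, u = tan(y).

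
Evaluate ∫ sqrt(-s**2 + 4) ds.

s*sqrt(-s**2 + 4)/2 + 2*asin(s/2) + C

Substitute s = 2·sin(θ), so ds = 2·cos(θ) dθ and the radical becomes sqrt(-s**2 + 4) = 2·cos(θ) by the Pythagorean identity.
Integrate the resulting trig expression in θ, then back-substitute θ = asin(s/2), sin(θ) = s/2, cos(θ) = sqrt(-s**2 + 4)/2 (absorbing any constant into C).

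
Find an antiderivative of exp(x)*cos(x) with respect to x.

Let I denote the integral. Integrate by parts with u = cos(x), dv = exp(x) dx, so v = exp(x): I = exp(x)*cos(x) + ∫ exp(x)*sin(x) dx.
Apply parts again with u = sin(x), dv = exp(x) dx: ∫ exp(x)*sin(x) dx = exp(x)*sin(x) − I. Substituting back brings back I: I = exp(x)*sin(x) + exp(x)*cos(x) − I.
Solving for I: (1 + 1)·I equals the remaining terms, so I = (1/2)·(exp(x)*sin(x) + exp(x)*cos(x)).

exp(x)*sin(x)/2 + exp(x)*cos(x)/2 + C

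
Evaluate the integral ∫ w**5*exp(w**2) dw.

(w**4 - 2*w**2 + 2)*exp(w**2)/2 + C

Let u = w², du = 2w dw; rewrite as (1/2)∫ u^2·exp(1u) du.
Now integrate by parts 2 times.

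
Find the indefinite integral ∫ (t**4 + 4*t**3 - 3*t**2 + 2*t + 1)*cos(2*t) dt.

t**4*sin(2*t)/2 + 2*t**3*sin(2*t) + t**3*cos(2*t) - 3*t**2*sin(2*t) + 3*t**2*cos(2*t) - 2*t*sin(2*t) - 3*t*cos(2*t) + 2*sin(2*t) - cos(2*t) + C

Use integration by parts with u = t**4 + 4*t**3 - 3*t**2 + 2*t + 1, dv = cos(2*t) dt, so v = sin(2*t)/2.
Apply parts 4 times (tabular method): alternate signs, differentiate u down to 0, integrate dv up.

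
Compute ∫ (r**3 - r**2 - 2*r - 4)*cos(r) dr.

r**3*sin(r) - r**2*sin(r) + 3*r**2*cos(r) - 8*r*sin(r) - 2*r*cos(r) - 2*sin(r) - 8*cos(r) + C

Use integration by parts with u = r**3 - r**2 - 2*r - 4, dv = cos(r) dr, so v = sin(r).
Apply parts 3 times (tabular method): alternate signs, differentiate u down to 0, integrate dv up.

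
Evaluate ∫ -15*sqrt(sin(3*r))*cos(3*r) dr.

-10*sin(3*r)**(3/2)/3 + C

Let u = sin(3*r), so du = (3*cos(3*r)) dr.
Rewriting, the integral becomes -5·∫ √u du = -5·(2/3)u^(3/2).
Substituting back, u = sin(3*r).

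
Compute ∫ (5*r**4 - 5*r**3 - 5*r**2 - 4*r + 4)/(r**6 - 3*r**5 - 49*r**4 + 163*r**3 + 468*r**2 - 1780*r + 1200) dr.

86467*log(r - 5)/470448 + log(r - 2)/27 + log(r - 1)/112 + 77*log(r + 4)/243 - 463*log(r + 6)/847 - 2359/(1188*r - 5940) + C

Factor the denominator: (r - 5)**2*(r - 2)*(r - 1)*(r + 4)*(r + 6).
Partial-fraction decomposition: -463/(847*(r + 6)) + 77/(243*(r + 4)) + 1/(112*(r - 1)) + 1/(27*(r - 2)) + 86467/(470448*(r - 5)) + 2359/(1188*(r - 5)**2).
Integrate each term; A/(r−a) gives A·log|r−a|; A/(r−a)² gives −A/(r−a).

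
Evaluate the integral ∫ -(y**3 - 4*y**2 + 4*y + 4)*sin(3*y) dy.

Use integration by parts with u = y**3 - 4*y**2 + 4*y + 4, dv = -sin(3*y) dy, so v = cos(3*y)/3.
Apply parts 3 times (tabular method): alternate signs, differentiate u down to 0, integrate dv up.

y**3*cos(3*y)/3 - y**2*sin(3*y)/3 - 4*y**2*cos(3*y)/3 + 8*y*sin(3*y)/9 + 10*y*cos(3*y)/9 - 10*sin(3*y)/27 + 44*cos(3*y)/27 + C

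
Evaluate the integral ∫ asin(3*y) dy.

y*asin(3*y) + sqrt(-9*y**2 + 1)/3 + C

Use integration by parts with u = arcsin(3*y), dv = dy.
Then du = 3/sqrt(-9*y**2 + 1) dy.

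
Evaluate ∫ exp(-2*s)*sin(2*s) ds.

-exp(-2*s)*sin(2*s)/4 - exp(-2*s)*cos(2*s)/4 + C

Let I denote the integral. Integrate by parts with u = sin(2*s), dv = exp(-2*s) ds, so v = -exp(-2*s)/2: I = -exp(-2*s)*sin(2*s)/2 + ∫ exp(-2*s)*cos(2*s) ds.
Apply parts again with u = cos(2*s), dv = exp(-2*s) ds: ∫ exp(-2*s)*cos(2*s) ds = -exp(-2*s)*cos(2*s)/2 − I. Substituting back brings back I: I = -exp(-2*s)*sin(2*s)/2 - exp(-2*s)*cos(2*s)/2 − I.
Solving for I: (1 + 1)·I equals the remaining terms, so I = (1/2)·(-exp(-2*s)*sin(2*s)/2 - exp(-2*s)*cos(2*s)/2).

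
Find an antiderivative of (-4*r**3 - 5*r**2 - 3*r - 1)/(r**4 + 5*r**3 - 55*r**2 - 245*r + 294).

Factor the denominator: (r - 7)*(r - 1)*(r + 6)*(r + 7).
Partial-fraction decomposition: -1147/(112*(r + 7)) + 701/(91*(r + 6)) + 13/(336*(r - 1)) - 1639/(1092*(r - 7)).
Integrate each term: A/(r−a) contributes A·log|r−a|.

-1639*log(r - 7)/1092 + 13*log(r - 1)/336 + 701*log(r + 6)/91 - 1147*log(r + 7)/112 + C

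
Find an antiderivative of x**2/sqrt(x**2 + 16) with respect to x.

x*sqrt(x**2 + 16)/2 - 8*log(x + sqrt(x**2 + 16)) + C

Substitute x = 4·tan(θ), so dx = 4·sec(θ)^2 dθ and the radical becomes sqrt(x**2 + 16) = 4·sec(θ) by the Pythagorean identity.
Integrate the resulting trig expression in θ, then back-substitute tan(θ) = x/4, sec(θ) = sqrt(x**2 + 16)/4 (absorbing any constant into C).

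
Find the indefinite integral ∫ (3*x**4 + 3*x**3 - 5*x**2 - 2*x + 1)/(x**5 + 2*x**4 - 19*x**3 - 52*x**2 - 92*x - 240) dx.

529*log(x - 5)/522 - 31*log(x + 3)/26 + 101*log(x + 4)/36 + 563*log(x**2 + 4)/3016 - 159*atan(x/2)/754 + C

Factor the denominator: (x - 5)*(x + 3)*(x + 4)*(x**2 + 4).
Partial-fraction decomposition: (563*x - 636)/(1508*(x**2 + 4)) + 101/(36*(x + 4)) - 31/(26*(x + 3)) + 529/(522*(x - 5)).
Integrate each term; A/(x−a) gives A·log|x−a|; the (Bx+D)/(x²+p²) term gives a log and an atan.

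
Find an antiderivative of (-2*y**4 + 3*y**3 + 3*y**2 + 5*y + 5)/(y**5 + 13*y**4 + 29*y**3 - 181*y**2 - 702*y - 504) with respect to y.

Factor the denominator: (y - 4)*(y + 1)*(y + 3)*(y + 6)*(y + 7).
Partial-fraction decomposition: -2857/(132*(y + 7)) + 3157/(150*(y + 6)) - 113/(84*(y + 3)) + 1/(150*(y + 1)) - 247/(3850*(y - 4)).
Integrate each term: A/(y−a) contributes A·log|y−a|.

-247*log(y - 4)/3850 + log(y + 1)/150 - 113*log(y + 3)/84 + 3157*log(y + 6)/150 - 2857*log(y + 7)/132 + C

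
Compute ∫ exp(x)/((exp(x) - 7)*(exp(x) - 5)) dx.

Let u = e^x, du = e^x dx.
The integral becomes ∫ du/((u-7)(u-5)); decompose into partial fractions.

log(exp(x) - 7)/2 - log(exp(x) - 5)/2 + C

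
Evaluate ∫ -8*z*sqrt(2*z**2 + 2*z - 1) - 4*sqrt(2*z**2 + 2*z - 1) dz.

-4*(2*z**2 + 2*z - 1)**(3/2)/3 + C

Let u = 2*z**2 + 2*z - 1, so du = (4*z + 2) dz.
Rewriting, the integral becomes -2·∫ √u du = -2·(2/3)u^(3/2).
Substituting back, u = 2*z**2 + 2*z - 1.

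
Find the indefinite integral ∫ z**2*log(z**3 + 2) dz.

z**3*log(z**3 + 2)/3 - z**3/3 + 2*log(z**3 + 2)/3 + C

Let u = z**3 + 2, so du = (3*z**2) dz.
The integral becomes (1/3)·∫ log(u) du; integrate by parts with u′=log(u), dv′=du.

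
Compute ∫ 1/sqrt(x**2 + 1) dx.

Substitute x = tan(θ), so dx = sec(θ)^2 dθ and the radical becomes sqrt(x**2 + 1) = sec(θ) by the Pythagorean identity.
Integrate the resulting trig expression in θ, then back-substitute tan(θ) = x, sec(θ) = sqrt(x**2 + 1) (absorbing any constant into C).

log(x + sqrt(x**2 + 1)) + C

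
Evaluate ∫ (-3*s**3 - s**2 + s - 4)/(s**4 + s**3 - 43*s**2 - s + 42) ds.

Factor the denominator: (s - 6)*(s - 1)*(s + 1)*(s + 7).
Partial-fraction decomposition: -323/(208*(s + 7)) - 1/(28*(s + 1)) + 7/(80*(s - 1)) - 682/(455*(s - 6)).
Integrate each term: A/(s−a) contributes A·log|s−a|.

-682*log(s - 6)/455 + 7*log(s - 1)/80 - log(s + 1)/28 - 323*log(s + 7)/208 + C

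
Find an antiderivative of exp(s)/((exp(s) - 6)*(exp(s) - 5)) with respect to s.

log(exp(s) - 6) - log(exp(s) - 5) + C

Let u = e^s, du = e^s ds.
The integral becomes ∫ du/((u-5)(u-6)); decompose into partial fractions.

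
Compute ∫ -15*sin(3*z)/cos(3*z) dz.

Let u = cos(3*z), so du = (-3*sin(3*z)) dz.
Rewriting, the integral becomes 5·∫ 1/u du = 5·log(u).
Substituting back, u = cos(3*z).

5*log(cos(3*z)) + C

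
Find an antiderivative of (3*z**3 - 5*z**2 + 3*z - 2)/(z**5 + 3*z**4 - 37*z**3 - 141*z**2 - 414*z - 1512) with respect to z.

73*log(z - 7)/754 + 13*log(z + 4)/25 - 424*log(z + 6)/585 + 1409*log(z**2 + 9)/26100 + 233*atan(z/3)/13050 + C

Factor the denominator: (z - 7)*(z + 4)*(z + 6)*(z**2 + 9).
Partial-fraction decomposition: (1409*z + 699)/(13050*(z**2 + 9)) - 424/(585*(z + 6)) + 13/(25*(z + 4)) + 73/(754*(z - 7)).
Integrate each term; A/(z−a) gives A·log|z−a|; the (Bz+D)/(z²+p²) term gives a log and an atan.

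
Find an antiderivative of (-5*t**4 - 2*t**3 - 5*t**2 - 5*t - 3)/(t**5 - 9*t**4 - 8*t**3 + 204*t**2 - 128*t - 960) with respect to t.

-1425*log(t - 6)/32 + 56*log(t - 5) - 1511*log(t - 4)/96 + 11*log(t + 2)/96 - 27*log(t + 4)/32 + C

Factor the denominator: (t - 6)*(t - 5)*(t - 4)*(t + 2)*(t + 4).
Partial-fraction decomposition: -27/(32*(t + 4)) + 11/(96*(t + 2)) - 1511/(96*(t - 4)) + 56/(t - 5) - 1425/(32*(t - 6)).
Integrate each term: A/(t−a) contributes A·log|t−a|.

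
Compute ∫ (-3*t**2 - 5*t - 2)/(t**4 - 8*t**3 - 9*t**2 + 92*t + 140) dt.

-92*log(t - 7)/81 + 51*log(t - 5)/49 + 377*log(t + 2)/3969 + 4/(63*t + 126) + C

Factor the denominator: (t - 7)*(t - 5)*(t + 2)**2.
Partial-fraction decomposition: 377/(3969*(t + 2)) - 4/(63*(t + 2)**2) + 51/(49*(t - 5)) - 92/(81*(t - 7)).
Integrate each term; A/(t−a) gives A·log|t−a|; A/(t−a)² gives −A/(t−a).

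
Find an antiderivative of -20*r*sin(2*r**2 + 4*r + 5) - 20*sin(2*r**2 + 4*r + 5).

Let u = 2*r**2 + 4*r + 5, so du = (4*r + 4) dr.
Rewriting, the integral becomes -5·∫ sin(u) du = -5·-cos(u).
Substituting back, u = 2*r**2 + 4*r + 5.

5*cos(2*r**2 + 4*r + 5) + C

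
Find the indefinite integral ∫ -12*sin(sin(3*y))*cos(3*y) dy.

Let u = sin(3*y), so du = (3*cos(3*y)) dy.
Rewriting, the integral becomes -4·∫ sin(u) du = -4·-cos(u).
Substituting back, u = sin(3*y).

4*cos(sin(3*y)) + C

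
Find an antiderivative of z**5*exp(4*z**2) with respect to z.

(8*z**4 - 4*z**2 + 1)*exp(4*z**2)/64 + C

Let u = z², du = 2z dz; rewrite as (1/2)∫ u^2·exp(4u) du.
Now integrate by parts 2 times.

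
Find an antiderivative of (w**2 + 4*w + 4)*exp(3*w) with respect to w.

(9*w**2 + 30*w + 26)*exp(3*w)/27 + C

Use integration by parts with u = w**2 + 4*w + 4, dv = exp(3*w) dw, so v = exp(3*w)/3.
Apply parts 2 times (tabular method): alternate signs, differentiate u down to 0, integrate dv up.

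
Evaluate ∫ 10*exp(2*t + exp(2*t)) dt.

5*exp(exp(2*t)) + C

Let u = exp(2*t), so du = (2*exp(2*t)) dt.
Rewriting, the integral becomes 5·∫ e^u du = 5·e^u.
Substituting back, u = exp(2*t).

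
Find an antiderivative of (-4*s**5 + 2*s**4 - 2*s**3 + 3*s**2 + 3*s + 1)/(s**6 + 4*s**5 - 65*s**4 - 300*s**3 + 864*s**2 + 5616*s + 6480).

Factor the denominator: (s - 6)**2*(s + 2)*(s + 3)*(s + 5)*(s + 6).
Partial-fraction decomposition: -34219/(1728*(s + 6)) + 4687/(242*(s + 5)) - 1207/(486*(s + 3)) + 61/(256*(s + 2)) - 9934723/(7527168*(s - 6)) - 28817/(9504*(s - 6)**2).
Integrate each term; A/(s−a) gives A·log|s−a|; A/(s−a)² gives −A/(s−a).

-9934723*log(s - 6)/7527168 + 61*log(s + 2)/256 - 1207*log(s + 3)/486 + 4687*log(s + 5)/242 - 34219*log(s + 6)/1728 + 28817/(9504*s - 57024) + C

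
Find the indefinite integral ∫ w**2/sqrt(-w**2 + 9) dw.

-w*sqrt(-w**2 + 9)/2 + 9*asin(w/3)/2 + C

Substitute w = 3·sin(θ), so dw = 3·cos(θ) dθ and the radical becomes sqrt(-w**2 + 9) = 3·cos(θ) by the Pythagorean identity.
Integrate the resulting trig expression in θ, then back-substitute θ = asin(w/3), sin(θ) = w/3, cos(θ) = sqrt(-w**2 + 9)/3 (absorbing any constant into C).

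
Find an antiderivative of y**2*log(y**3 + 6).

Let u = y**3 + 6, so du = (3*y**2) dy.
The integral becomes (1/3)·∫ log(u) du; integrate by parts with u′=log(u), dv′=du.

y**3*log(y**3 + 6)/3 - y**3/3 + 2*log(y**3 + 6) + C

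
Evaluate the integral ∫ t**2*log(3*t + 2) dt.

Use integration by parts with u = log(3*t + 2), dv = t**2 dt.
Then du = 3/(3*t + 2) dt and v = t**3/3.

t**3*log(3*t + 2)/3 - t**3/9 + t**2/9 - 4*t/27 + 8*log(3*t + 2)/81 + C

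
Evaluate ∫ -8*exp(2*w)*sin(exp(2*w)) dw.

Let u = exp(2*w), so du = (2*exp(2*w)) dw.
Rewriting, the integral becomes -4·∫ sin(u) du = -4·-cos(u).
Substituting back, u = exp(2*w).

4*cos(exp(2*w)) + C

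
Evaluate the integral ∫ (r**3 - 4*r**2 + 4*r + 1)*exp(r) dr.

Use integration by parts with u = r**3 - 4*r**2 + 4*r + 1, dv = exp(r) dr, so v = exp(r).
Apply parts 3 times (tabular method): alternate signs, differentiate u down to 0, integrate dv up.

(r**3 - 7*r**2 + 18*r - 17)*exp(r) + C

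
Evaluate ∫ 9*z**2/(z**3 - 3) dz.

Let u = z**3 - 3, so du = (3*z**2) dz.
Rewriting, the integral becomes 3·∫ 1/u du = 3·log(u).
Substituting back, u = z**3 - 3.

3*log(z**3 - 3) + C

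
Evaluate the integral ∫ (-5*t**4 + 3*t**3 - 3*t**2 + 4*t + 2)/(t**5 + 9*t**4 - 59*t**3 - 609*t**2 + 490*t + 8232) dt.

-11093*log(t - 7)/7644 + 559*log(t - 4)/1815 - 3629*log(t + 6)/65 + 1232615*log(t + 7)/23716 - 13207/(154*t + 1078) + C

Factor the denominator: (t - 7)*(t - 4)*(t + 6)*(t + 7)**2.
Partial-fraction decomposition: 1232615/(23716*(t + 7)) + 13207/(154*(t + 7)**2) - 3629/(65*(t + 6)) + 559/(1815*(t - 4)) - 11093/(7644*(t - 7)).
Integrate each term; A/(t−a) gives A·log|t−a|; A/(t−a)² gives −A/(t−a).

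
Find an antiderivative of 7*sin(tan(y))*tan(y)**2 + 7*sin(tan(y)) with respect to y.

-7*cos(tan(y)) + C

Let u = tan(y), so du = (tan(y)**2 + 1) dy.
Rewriting, the integral becomes 7·∫ sin(u) du = 7·-cos(u).
Substituting back, u = tan(y).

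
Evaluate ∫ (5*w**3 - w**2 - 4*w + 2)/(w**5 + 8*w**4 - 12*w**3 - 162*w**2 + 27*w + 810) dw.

Factor the denominator: (w - 3)**2*(w + 3)*(w + 5)*(w + 6).
Partial-fraction decomposition: -1090/(243*(w + 6)) + 157/(32*(w + 5)) - 65/(108*(w + 3)) + 1409/(7776*(w - 3)) + 29/(108*(w - 3)**2).
Integrate each term; A/(w−a) gives A·log|w−a|; A/(w−a)² gives −A/(w−a).

1409*log(w - 3)/7776 - 65*log(w + 3)/108 + 157*log(w + 5)/32 - 1090*log(w + 6)/243 - 29/(108*w - 324) + C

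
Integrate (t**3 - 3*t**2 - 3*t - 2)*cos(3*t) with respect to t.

t**3*sin(3*t)/3 - t**2*sin(3*t) + t**2*cos(3*t)/3 - 11*t*sin(3*t)/9 - 2*t*cos(3*t)/3 - 4*sin(3*t)/9 - 11*cos(3*t)/27 + C

Use integration by parts with u = t**3 - 3*t**2 - 3*t - 2, dv = cos(3*t) dt, so v = sin(3*t)/3.
Apply parts 3 times (tabular method): alternate signs, differentiate u down to 0, integrate dv up.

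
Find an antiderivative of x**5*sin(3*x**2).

-x**4*cos(3*x**2)/6 + x**2*sin(3*x**2)/9 + cos(3*x**2)/27 + C

Let u = x², du = 2x dx; rewrite as (1/2)∫ u^2·sin(3u) du.
Now integrate by parts 2 times.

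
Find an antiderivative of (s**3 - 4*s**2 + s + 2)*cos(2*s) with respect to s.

s**3*sin(2*s)/2 - 2*s**2*sin(2*s) + 3*s**2*cos(2*s)/4 - s*sin(2*s)/4 - 2*s*cos(2*s) + 2*sin(2*s) - cos(2*s)/8 + C

Use integration by parts with u = s**3 - 4*s**2 + s + 2, dv = cos(2*s) ds, so v = sin(2*s)/2.
Apply parts 3 times (tabular method): alternate signs, differentiate u down to 0, integrate dv up.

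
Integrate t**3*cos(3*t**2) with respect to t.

Let u = t², du = 2t dt; rewrite as (1/2)∫ u^1·cos(3u) du.
Now integrate by parts 1 time.

t**2*sin(3*t**2)/6 + cos(3*t**2)/18 + C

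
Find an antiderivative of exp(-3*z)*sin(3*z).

Let I denote the integral. Integrate by parts with u = sin(3*z), dv = exp(-3*z) dz, so v = -exp(-3*z)/3: I = -exp(-3*z)*sin(3*z)/3 + ∫ exp(-3*z)*cos(3*z) dz.
Apply parts again with u = cos(3*z), dv = exp(-3*z) dz: ∫ exp(-3*z)*cos(3*z) dz = -exp(-3*z)*cos(3*z)/3 − I. Substituting back brings back I: I = -exp(-3*z)*sin(3*z)/3 - exp(-3*z)*cos(3*z)/3 − I.
Solving for I: (1 + 1)·I equals the remaining terms, so I = (1/2)·(-exp(-3*z)*sin(3*z)/3 - exp(-3*z)*cos(3*z)/3).

-exp(-3*z)*sin(3*z)/6 - exp(-3*z)*cos(3*z)/6 + C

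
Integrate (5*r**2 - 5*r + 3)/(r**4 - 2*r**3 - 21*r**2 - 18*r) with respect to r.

Factor the denominator: r*(r - 6)*(r + 1)*(r + 3).
Partial-fraction decomposition: -7/(6*(r + 3)) + 13/(14*(r + 1)) + 17/(42*(r - 6)) - 1/(6*r).
Integrate each term: A/(r−a) contributes A·log|r−a|.

-log(r)/6 + 17*log(r - 6)/42 + 13*log(r + 1)/14 - 7*log(r + 3)/6 + C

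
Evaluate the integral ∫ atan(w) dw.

Use integration by parts with u = arctan(w), dv = dw.
Then du = 1/(w**2 + 1) dw.

w*atan(w) - log(w**2 + 1)/2 + C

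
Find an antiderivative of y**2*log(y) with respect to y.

Use integration by parts with u = log(y), dv = y**2 dy.
Then du = 1/y dy and v = y**3/3.

y**3*log(y)/3 - y**3/9 + C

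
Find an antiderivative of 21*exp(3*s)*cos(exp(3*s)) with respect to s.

7*sin(exp(3*s)) + C

Let u = exp(3*s), so du = (3*exp(3*s)) ds.
Rewriting, the integral becomes 7·∫ cos(u) du = 7·sin(u).
Substituting back, u = exp(3*s).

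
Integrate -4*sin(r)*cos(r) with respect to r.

Let u = sin(r), so du = (cos(r)) dr.
Rewriting, the integral becomes -4·∫ u^1 du = -4·u^2/2.
Substituting back, u = sin(r).

-2*sin(r)**2 + C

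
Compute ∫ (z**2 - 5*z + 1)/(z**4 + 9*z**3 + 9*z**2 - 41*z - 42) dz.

Factor the denominator: (z - 2)*(z + 1)*(z + 3)*(z + 7).
Partial-fraction decomposition: -85/(216*(z + 7)) + 5/(8*(z + 3)) - 7/(36*(z + 1)) - 1/(27*(z - 2)).
Integrate each term: A/(z−a) contributes A·log|z−a|.

-log(z - 2)/27 - 7*log(z + 1)/36 + 5*log(z + 3)/8 - 85*log(z + 7)/216 + C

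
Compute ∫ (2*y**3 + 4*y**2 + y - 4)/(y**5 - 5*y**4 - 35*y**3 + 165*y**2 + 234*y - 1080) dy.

Factor the denominator: (y - 6)*(y - 4)*(y - 3)*(y + 3)*(y + 5).
Partial-fraction decomposition: -53/(528*(y + 5)) + 25/(756*(y + 3)) + 89/(144*(y - 3)) - 32/(21*(y - 4)) + 289/(297*(y - 6)).
Integrate each term: A/(y−a) contributes A·log|y−a|.

289*log(y - 6)/297 - 32*log(y - 4)/21 + 89*log(y - 3)/144 + 25*log(y + 3)/756 - 53*log(y + 5)/528 + C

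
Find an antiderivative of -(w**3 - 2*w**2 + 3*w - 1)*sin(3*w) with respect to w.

Use integration by parts with u = w**3 - 2*w**2 + 3*w - 1, dv = -sin(3*w) dw, so v = cos(3*w)/3.
Apply parts 3 times (tabular method): alternate signs, differentiate u down to 0, integrate dv up.

w**3*cos(3*w)/3 - w**2*sin(3*w)/3 - 2*w**2*cos(3*w)/3 + 4*w*sin(3*w)/9 + 7*w*cos(3*w)/9 - 7*sin(3*w)/27 - 5*cos(3*w)/27 + C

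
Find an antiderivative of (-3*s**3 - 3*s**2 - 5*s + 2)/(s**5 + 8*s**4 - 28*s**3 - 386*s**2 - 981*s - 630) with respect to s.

Factor the denominator: (s - 7)*(s + 1)*(s + 3)*(s + 5)*(s + 6).
Partial-fraction decomposition: 44/(15*(s + 6)) - 109/(32*(s + 5)) + 71/(120*(s + 3)) - 7/(320*(s + 1)) - 31/(320*(s - 7)).
Integrate each term: A/(s−a) contributes A·log|s−a|.

-31*log(s - 7)/320 - 7*log(s + 1)/320 + 71*log(s + 3)/120 - 109*log(s + 5)/32 + 44*log(s + 6)/15 + C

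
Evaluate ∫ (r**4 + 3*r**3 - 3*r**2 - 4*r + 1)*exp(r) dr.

(r**4 - r**3 - 4*r + 5)*exp(r) + C

Use integration by parts with u = r**4 + 3*r**3 - 3*r**2 - 4*r + 1, dv = exp(r) dr, so v = exp(r).
Apply parts 4 times (tabular method): alternate signs, differentiate u down to 0, integrate dv up.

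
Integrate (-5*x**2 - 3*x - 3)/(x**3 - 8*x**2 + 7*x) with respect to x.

Factor the denominator: x*(x - 7)*(x - 1).
Partial-fraction decomposition: 11/(6*(x - 1)) - 269/(42*(x - 7)) - 3/(7*x).
Integrate each term: A/(x−a) contributes A·log|x−a|.

-3*log(x)/7 - 269*log(x - 7)/42 + 11*log(x - 1)/6 + C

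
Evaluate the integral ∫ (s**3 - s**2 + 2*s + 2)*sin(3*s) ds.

-s**3*cos(3*s)/3 + s**2*sin(3*s)/3 + s**2*cos(3*s)/3 - 2*s*sin(3*s)/9 - 4*s*cos(3*s)/9 + 4*sin(3*s)/27 - 20*cos(3*s)/27 + C

Use integration by parts with u = s**3 - s**2 + 2*s + 2, dv = sin(3*s) ds, so v = -cos(3*s)/3.
Apply parts 3 times (tabular method): alternate signs, differentiate u down to 0, integrate dv up.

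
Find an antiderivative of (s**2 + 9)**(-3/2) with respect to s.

Substitute s = 3·tan(θ), so ds = 3·sec(θ)^2 dθ and the radical becomes sqrt(s**2 + 9) = 3·sec(θ) by the Pythagorean identity.
Integrate the resulting trig expression in θ, then back-substitute tan(θ) = s/3, sec(θ) = sqrt(s**2 + 9)/3 (absorbing any constant into C).

s/(9*sqrt(s**2 + 9)) + C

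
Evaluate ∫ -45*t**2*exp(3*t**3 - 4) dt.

Let u = 3*t**3 - 4, so du = (9*t**2) dt.
Rewriting, the integral becomes -5·∫ e^u du = -5·e^u.
Substituting back, u = 3*t**3 - 4.

-5*exp(3*t**3 - 4) + C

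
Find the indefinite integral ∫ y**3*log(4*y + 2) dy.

y**4*log(4*y + 2)/4 - y**4/16 + y**3/24 - y**2/32 + y/32 - log(2*y + 1)/64 + C

Use integration by parts with u = log(4*y + 2), dv = y**3 dy.
Then du = 4/(4*y + 2) dy and v = y**4/4.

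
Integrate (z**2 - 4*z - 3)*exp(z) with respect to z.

Use integration by parts with u = z**2 - 4*z - 3, dv = exp(z) dz, so v = exp(z).
Apply parts 2 times (tabular method): alternate signs, differentiate u down to 0, integrate dv up.

(z**2 - 6*z + 3)*exp(z) + C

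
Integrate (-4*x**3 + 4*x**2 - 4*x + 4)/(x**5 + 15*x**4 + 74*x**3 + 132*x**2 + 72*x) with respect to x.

Factor the denominator: x*(x + 1)*(x + 2)*(x + 6)**2.
Partial-fraction decomposition: -2323/(1800*(x + 6)) - 259/(30*(x + 6)**2) + 15/(8*(x + 2)) - 16/(25*(x + 1)) + 1/(18*x).
Integrate each term; A/(x−a) gives A·log|x−a|; A/(x−a)² gives −A/(x−a).

log(x)/18 - 16*log(x + 1)/25 + 15*log(x + 2)/8 - 2323*log(x + 6)/1800 + 259/(30*x + 180) + C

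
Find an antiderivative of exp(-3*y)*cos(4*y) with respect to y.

Let I denote the integral. Integrate by parts with u = cos(4*y), dv = exp(-3*y) dy, so v = -exp(-3*y)/3: I = -exp(-3*y)*cos(4*y)/3 − (4/3)·∫ exp(-3*y)*sin(4*y) dy.
Apply parts again with u = sin(4*y), dv = exp(-3*y) dy: ∫ exp(-3*y)*sin(4*y) dy = -exp(-3*y)*sin(4*y)/3 + (4/3)·I. Substituting back brings back I: I = 4*exp(-3*y)*sin(4*y)/9 - exp(-3*y)*cos(4*y)/3 − (16/9)·I.
Solving for I: (1 + 16/9)·I equals the remaining terms, so I = (9/25)·(4*exp(-3*y)*sin(4*y)/9 - exp(-3*y)*cos(4*y)/3).

4*exp(-3*y)*sin(4*y)/25 - 3*exp(-3*y)*cos(4*y)/25 + C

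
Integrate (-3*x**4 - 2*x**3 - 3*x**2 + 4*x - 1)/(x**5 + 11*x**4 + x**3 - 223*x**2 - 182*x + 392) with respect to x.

Factor the denominator: (x - 4)*(x - 1)*(x + 2)*(x + 7)**2.
Partial-fraction decomposition: -477101/(193600*(x + 7)) + 6693/(440*(x + 7)**2) - 53/(450*(x + 2)) + 5/(576*(x - 1)) - 929/(2178*(x - 4)).
Integrate each term; A/(x−a) gives A·log|x−a|; A/(x−a)² gives −A/(x−a).

-929*log(x - 4)/2178 + 5*log(x - 1)/576 - 53*log(x + 2)/450 - 477101*log(x + 7)/193600 - 6693/(440*x + 3080) + C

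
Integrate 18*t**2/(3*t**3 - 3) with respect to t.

2*log(3*t**3 - 3) + C

Let u = 3*t**3 - 3, so du = (9*t**2) dt.
Rewriting, the integral becomes 2·∫ 1/u du = 2·log(u).
Substituting back, u = 3*t**3 - 3.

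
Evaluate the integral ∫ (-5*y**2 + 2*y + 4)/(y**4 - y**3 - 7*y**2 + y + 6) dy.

-7*log(y - 3)/8 - log(y - 1)/12 - 3*log(y + 1)/8 + 4*log(y + 2)/3 + C

Factor the denominator: (y - 3)*(y - 1)*(y + 1)*(y + 2).
Partial-fraction decomposition: 4/(3*(y + 2)) - 3/(8*(y + 1)) - 1/(12*(y - 1)) - 7/(8*(y - 3)).
Integrate each term: A/(y−a) contributes A·log|y−a|.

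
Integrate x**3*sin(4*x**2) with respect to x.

Let u = x², du = 2x dx; rewrite as (1/2)∫ u^1·sin(4u) du.
Now integrate by parts 1 time.

-x**2*cos(4*x**2)/8 + sin(4*x**2)/32 + C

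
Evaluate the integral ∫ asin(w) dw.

w*asin(w) + sqrt(-w**2 + 1) + C

Use integration by parts with u = arcsin(w), dv = dw.
Then du = 1/sqrt(-w**2 + 1) dw.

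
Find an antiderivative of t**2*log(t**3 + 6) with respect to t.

Let u = t**3 + 6, so du = (3*t**2) dt.
The integral becomes (1/3)·∫ log(u) du; integrate by parts with u′=log(u), dv′=du.

t**3*log(t**3 + 6)/3 - t**3/3 + 2*log(t**3 + 6) + C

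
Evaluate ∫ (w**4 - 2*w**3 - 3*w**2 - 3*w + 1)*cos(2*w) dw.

w**4*sin(2*w)/2 - w**3*sin(2*w) + w**3*cos(2*w) - 3*w**2*sin(2*w) - 3*w**2*cos(2*w)/2 - 3*w*cos(2*w) + 2*sin(2*w) + C

Use integration by parts with u = w**4 - 2*w**3 - 3*w**2 - 3*w + 1, dv = cos(2*w) dw, so v = sin(2*w)/2.
Apply parts 4 times (tabular method): alternate signs, differentiate u down to 0, integrate dv up.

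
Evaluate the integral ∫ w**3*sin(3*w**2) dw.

Let u = w², du = 2w dw; rewrite as (1/2)∫ u^1·sin(3u) du.
Now integrate by parts 1 time.

-w**2*cos(3*w**2)/6 + sin(3*w**2)/18 + C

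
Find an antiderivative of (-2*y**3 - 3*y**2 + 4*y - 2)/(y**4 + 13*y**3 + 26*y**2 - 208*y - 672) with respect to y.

-81*log(y - 4)/440 - 31*log(y + 4)/24 + 149*log(y + 6)/10 - 509*log(y + 7)/33 + C

Factor the denominator: (y - 4)*(y + 4)*(y + 6)*(y + 7).
Partial-fraction decomposition: -509/(33*(y + 7)) + 149/(10*(y + 6)) - 31/(24*(y + 4)) - 81/(440*(y - 4)).
Integrate each term: A/(y−a) contributes A·log|y−a|.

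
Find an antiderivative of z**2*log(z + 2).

z**3*log(z + 2)/3 - z**3/9 + z**2/3 - 4*z/3 + 8*log(z + 2)/3 + C

Use integration by parts with u = log(z + 2), dv = z**2 dz.
Then du = 1/(z + 2) dz and v = z**3/3.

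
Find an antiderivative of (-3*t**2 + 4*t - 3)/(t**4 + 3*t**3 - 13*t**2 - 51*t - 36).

Factor the denominator: (t - 4)*(t + 1)*(t + 3)**2.
Partial-fraction decomposition: -5/(14*(t + 3)) - 3/(t + 3)**2 + 1/(2*(t + 1)) - 1/(7*(t - 4)).
Integrate each term; A/(t−a) gives A·log|t−a|; A/(t−a)² gives −A/(t−a).

-log(t - 4)/7 + log(t + 1)/2 - 5*log(t + 3)/14 + 3/(t + 3) + C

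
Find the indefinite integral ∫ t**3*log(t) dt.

t**4*log(t)/4 - t**4/16 + C

Use integration by parts with u = log(t), dv = t**3 dt.
Then du = 1/t dt and v = t**4/4.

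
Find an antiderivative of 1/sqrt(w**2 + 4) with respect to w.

Substitute w = 2·tan(θ), so dw = 2·sec(θ)^2 dθ and the radical becomes sqrt(w**2 + 4) = 2·sec(θ) by the Pythagorean identity.
Integrate the resulting trig expression in θ, then back-substitute tan(θ) = w/2, sec(θ) = sqrt(w**2 + 4)/2 (absorbing any constant into C).

log(w + sqrt(w**2 + 4)) + C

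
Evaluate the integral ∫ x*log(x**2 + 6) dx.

x**2*log(x**2 + 6)/2 - x**2/2 + 3*log(x**2 + 6) + C

Let u = x**2 + 6, so du = (2*x) dx.
The integral becomes (1/2)·∫ log(u) du; integrate by parts with u′=log(u), dv′=du.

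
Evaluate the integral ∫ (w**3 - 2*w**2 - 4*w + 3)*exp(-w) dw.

Use integration by parts with u = w**3 - 2*w**2 - 4*w + 3, dv = exp(-w) dw, so v = -exp(-w).
Apply parts 3 times (tabular method): alternate signs, differentiate u down to 0, integrate dv up.

(-w**3 - w**2 + 2*w - 1)*exp(-w) + C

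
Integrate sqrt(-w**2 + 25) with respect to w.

w*sqrt(-w**2 + 25)/2 + 25*asin(w/5)/2 + C

Substitute w = 5·sin(θ), so dw = 5·cos(θ) dθ and the radical becomes sqrt(-w**2 + 25) = 5·cos(θ) by the Pythagorean identity.
Integrate the resulting trig expression in θ, then back-substitute θ = asin(w/5), sin(θ) = w/5, cos(θ) = sqrt(-w**2 + 25)/5 (absorbing any constant into C).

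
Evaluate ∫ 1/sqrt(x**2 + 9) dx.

Substitute x = 3·tan(θ), so dx = 3·sec(θ)^2 dθ and the radical becomes sqrt(x**2 + 9) = 3·sec(θ) by the Pythagorean identity.
Integrate the resulting trig expression in θ, then back-substitute tan(θ) = x/3, sec(θ) = sqrt(x**2 + 9)/3 (absorbing any constant into C).

log(x + sqrt(x**2 + 9)) + C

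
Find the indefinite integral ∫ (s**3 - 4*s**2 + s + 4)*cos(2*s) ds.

s**3*sin(2*s)/2 - 2*s**2*sin(2*s) + 3*s**2*cos(2*s)/4 - s*sin(2*s)/4 - 2*s*cos(2*s) + 3*sin(2*s) - cos(2*s)/8 + C

Use integration by parts with u = s**3 - 4*s**2 + s + 4, dv = cos(2*s) ds, so v = sin(2*s)/2.
Apply parts 3 times (tabular method): alternate signs, differentiate u down to 0, integrate dv up.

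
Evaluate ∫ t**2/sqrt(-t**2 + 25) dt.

-t*sqrt(-t**2 + 25)/2 + 25*asin(t/5)/2 + C

Substitute t = 5·sin(θ), so dt = 5·cos(θ) dθ and the radical becomes sqrt(-t**2 + 25) = 5·cos(θ) by the Pythagorean identity.
Integrate the resulting trig expression in θ, then back-substitute θ = asin(t/5), sin(θ) = t/5, cos(θ) = sqrt(-t**2 + 25)/5 (absorbing any constant into C).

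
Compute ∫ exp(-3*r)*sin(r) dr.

Let I denote the integral. Integrate by parts with u = sin(r), dv = exp(-3*r) dr, so v = -exp(-3*r)/3: I = -exp(-3*r)*sin(r)/3 + (1/3)·∫ exp(-3*r)*cos(r) dr.
Apply parts again with u = cos(r), dv = exp(-3*r) dr: ∫ exp(-3*r)*cos(r) dr = -exp(-3*r)*cos(r)/3 − (1/3)·I. Substituting back brings back I: I = -exp(-3*r)*sin(r)/3 - exp(-3*r)*cos(r)/9 − (1/9)·I.
Solving for I: (1 + 1/9)·I equals the remaining terms, so I = (9/10)·(-exp(-3*r)*sin(r)/3 - exp(-3*r)*cos(r)/9).

-3*exp(-3*r)*sin(r)/10 - exp(-3*r)*cos(r)/10 + C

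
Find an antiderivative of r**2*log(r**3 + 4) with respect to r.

Let u = r**3 + 4, so du = (3*r**2) dr.
The integral becomes (1/3)·∫ log(u) du; integrate by parts with u′=log(u), dv′=du.

r**3*log(r**3 + 4)/3 - r**3/3 + 4*log(r**3 + 4)/3 + C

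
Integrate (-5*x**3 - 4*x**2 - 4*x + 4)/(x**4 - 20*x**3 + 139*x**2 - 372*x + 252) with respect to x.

Factor the denominator: (x - 7)*(x - 6)**2*(x - 1).
Partial-fraction decomposition: 3/(50*(x - 1)) + 7936/(25*(x - 6)) + 1244/(5*(x - 6)**2) - 645/(2*(x - 7)).
Integrate each term; A/(x−a) gives A·log|x−a|; A/(x−a)² gives −A/(x−a).

-645*log(x - 7)/2 + 7936*log(x - 6)/25 + 3*log(x - 1)/50 - 1244/(5*x - 30) + C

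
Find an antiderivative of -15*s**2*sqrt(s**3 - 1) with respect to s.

-10*(s**3 - 1)**(3/2)/3 + C

Let u = s**3 - 1, so du = (3*s**2) ds.
Rewriting, the integral becomes -5·∫ √u du = -5·(2/3)u^(3/2).
Substituting back, u = s**3 - 1.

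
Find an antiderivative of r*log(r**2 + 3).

Let u = r**2 + 3, so du = (2*r) dr.
The integral becomes (1/2)·∫ log(u) du; integrate by parts with u′=log(u), dv′=du.

r**2*log(r**2 + 3)/2 - r**2/2 + 3*log(r**2 + 3)/2 + C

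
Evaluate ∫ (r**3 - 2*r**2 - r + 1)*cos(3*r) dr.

r**3*sin(3*r)/3 - 2*r**2*sin(3*r)/3 + r**2*cos(3*r)/3 - 5*r*sin(3*r)/9 - 4*r*cos(3*r)/9 + 13*sin(3*r)/27 - 5*cos(3*r)/27 + C

Use integration by parts with u = r**3 - 2*r**2 - r + 1, dv = cos(3*r) dr, so v = sin(3*r)/3.
Apply parts 3 times (tabular method): alternate signs, differentiate u down to 0, integrate dv up.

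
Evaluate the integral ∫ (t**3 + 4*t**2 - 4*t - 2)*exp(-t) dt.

(-t**3 - 7*t**2 - 10*t - 8)*exp(-t) + C

Use integration by parts with u = t**3 + 4*t**2 - 4*t - 2, dv = exp(-t) dt, so v = -exp(-t).
Apply parts 3 times (tabular method): alternate signs, differentiate u down to 0, integrate dv up.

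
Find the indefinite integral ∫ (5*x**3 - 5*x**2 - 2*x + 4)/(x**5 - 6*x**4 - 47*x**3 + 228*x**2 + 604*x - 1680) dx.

Factor the denominator: (x - 7)*(x - 6)*(x - 2)*(x + 4)*(x + 5).
Partial-fraction decomposition: -184/(231*(x + 5)) + 97/(165*(x + 4)) + 1/(42*(x - 2)) - 223/(110*(x - 6)) + 73/(33*(x - 7)).
Integrate each term: A/(x−a) contributes A·log|x−a|.

73*log(x - 7)/33 - 223*log(x - 6)/110 + log(x - 2)/42 + 97*log(x + 4)/165 - 184*log(x + 5)/231 + C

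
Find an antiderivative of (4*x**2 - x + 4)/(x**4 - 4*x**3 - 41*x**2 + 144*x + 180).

71*log(x - 6)/42 - 3*log(x - 5)/2 + 3*log(x + 1)/70 - 7*log(x + 6)/30 + C

Factor the denominator: (x - 6)*(x - 5)*(x + 1)*(x + 6).
Partial-fraction decomposition: -7/(30*(x + 6)) + 3/(70*(x + 1)) - 3/(2*(x - 5)) + 71/(42*(x - 6)).
Integrate each term: A/(x−a) contributes A·log|x−a|.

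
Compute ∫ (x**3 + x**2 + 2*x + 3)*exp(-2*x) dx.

(-4*x**3 - 10*x**2 - 18*x - 21)*exp(-2*x)/8 + C

Use integration by parts with u = x**3 + x**2 + 2*x + 3, dv = exp(-2*x) dx, so v = -exp(-2*x)/2.
Apply parts 3 times (tabular method): alternate signs, differentiate u down to 0, integrate dv up.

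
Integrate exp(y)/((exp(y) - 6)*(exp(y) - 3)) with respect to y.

Let u = e^y, du = e^y dy.
The integral becomes ∫ du/((u-6)(u-3)); decompose into partial fractions.

log(exp(y) - 6)/3 - log(exp(y) - 3)/3 + C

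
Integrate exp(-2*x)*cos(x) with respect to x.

exp(-2*x)*sin(x)/5 - 2*exp(-2*x)*cos(x)/5 + C

Let I denote the integral. Integrate by parts with u = cos(x), dv = exp(-2*x) dx, so v = -exp(-2*x)/2: I = -exp(-2*x)*cos(x)/2 − (1/2)·∫ exp(-2*x)*sin(x) dx.
Apply parts again with u = sin(x), dv = exp(-2*x) dx: ∫ exp(-2*x)*sin(x) dx = -exp(-2*x)*sin(x)/2 + (1/2)·I. Substituting back brings back I: I = exp(-2*x)*sin(x)/4 - exp(-2*x)*cos(x)/2 − (1/4)·I.
Solving for I: (1 + 1/4)·I equals the remaining terms, so I = (4/5)·(exp(-2*x)*sin(x)/4 - exp(-2*x)*cos(x)/2).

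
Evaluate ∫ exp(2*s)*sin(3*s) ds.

Let I denote the integral. Integrate by parts with u = sin(3*s), dv = exp(2*s) ds, so v = exp(2*s)/2: I = exp(2*s)*sin(3*s)/2 − (3/2)·∫ exp(2*s)*cos(3*s) ds.
Apply parts again with u = cos(3*s), dv = exp(2*s) ds: ∫ exp(2*s)*cos(3*s) ds = exp(2*s)*cos(3*s)/2 + (3/2)·I. Substituting back brings back I: I = exp(2*s)*sin(3*s)/2 - 3*exp(2*s)*cos(3*s)/4 − (9/4)·I.
Solving for I: (1 + 9/4)·I equals the remaining terms, so I = (4/13)·(exp(2*s)*sin(3*s)/2 - 3*exp(2*s)*cos(3*s)/4).

2*exp(2*s)*sin(3*s)/13 - 3*exp(2*s)*cos(3*s)/13 + C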